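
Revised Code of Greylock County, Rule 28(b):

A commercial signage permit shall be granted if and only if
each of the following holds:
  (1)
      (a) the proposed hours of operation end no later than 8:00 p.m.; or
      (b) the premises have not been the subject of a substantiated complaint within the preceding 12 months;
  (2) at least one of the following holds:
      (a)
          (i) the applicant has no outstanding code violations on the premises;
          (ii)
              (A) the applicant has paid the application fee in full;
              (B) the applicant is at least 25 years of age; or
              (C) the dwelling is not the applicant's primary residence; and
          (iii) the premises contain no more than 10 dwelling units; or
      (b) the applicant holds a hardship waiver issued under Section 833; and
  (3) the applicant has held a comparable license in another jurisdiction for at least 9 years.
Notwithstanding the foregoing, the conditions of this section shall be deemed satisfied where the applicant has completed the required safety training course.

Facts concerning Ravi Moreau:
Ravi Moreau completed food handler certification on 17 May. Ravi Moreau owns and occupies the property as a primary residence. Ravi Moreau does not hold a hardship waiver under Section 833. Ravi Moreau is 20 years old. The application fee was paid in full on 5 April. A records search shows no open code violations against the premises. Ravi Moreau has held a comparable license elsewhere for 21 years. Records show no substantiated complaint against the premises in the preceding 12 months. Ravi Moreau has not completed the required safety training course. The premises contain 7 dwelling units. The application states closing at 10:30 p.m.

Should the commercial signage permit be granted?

(a) closes by 8 p.m. — not satisfied.
(b) no complaint in 12 mo. — met.
So (1) is satisfied (F OR T).
(i) no code violations — met.
(A) fee paid — met.
(B) age ≥ 25 — not satisfied.
(C) not (primary residence) — fails.
(ii) = T OR F OR F = true.
(iii) ≤ 10 units — satisfied.
So (a) is satisfied (T AND T AND T).
(b) hardship waiver — fails.
So (2) is satisfied (T OR F).
(3) prior license ≥ 9 yr — satisfied.
Overall = T AND T AND T = true.
Exception (safety training) — not satisfied.
Result: main true OR exception false → true.

Yes — granted.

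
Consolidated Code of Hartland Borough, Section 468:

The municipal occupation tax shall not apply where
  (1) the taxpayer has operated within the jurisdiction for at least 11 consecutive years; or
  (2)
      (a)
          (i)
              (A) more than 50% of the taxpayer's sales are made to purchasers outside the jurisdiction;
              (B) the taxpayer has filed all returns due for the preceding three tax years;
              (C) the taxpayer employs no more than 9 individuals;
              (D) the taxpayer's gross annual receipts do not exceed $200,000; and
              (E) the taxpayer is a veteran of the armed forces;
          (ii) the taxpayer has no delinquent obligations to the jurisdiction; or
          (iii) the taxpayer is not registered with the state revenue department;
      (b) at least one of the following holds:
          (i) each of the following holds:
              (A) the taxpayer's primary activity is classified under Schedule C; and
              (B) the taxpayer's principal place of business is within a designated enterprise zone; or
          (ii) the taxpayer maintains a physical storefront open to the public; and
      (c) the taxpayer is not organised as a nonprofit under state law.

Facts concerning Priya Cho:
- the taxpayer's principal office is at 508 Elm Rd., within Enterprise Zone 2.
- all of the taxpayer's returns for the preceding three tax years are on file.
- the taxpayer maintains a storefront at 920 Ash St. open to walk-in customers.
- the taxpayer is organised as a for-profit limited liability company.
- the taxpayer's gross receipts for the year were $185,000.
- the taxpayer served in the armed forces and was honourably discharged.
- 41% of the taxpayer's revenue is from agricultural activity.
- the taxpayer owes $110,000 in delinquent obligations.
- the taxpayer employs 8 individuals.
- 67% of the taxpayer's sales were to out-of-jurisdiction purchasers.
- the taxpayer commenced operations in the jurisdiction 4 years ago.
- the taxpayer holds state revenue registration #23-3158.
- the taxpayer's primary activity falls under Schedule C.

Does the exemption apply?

(1) ≥ 11 yrs in jurisdiction — fails.
(A) >50% out-of-jur. sales — met.
(B) returns current — holds.
(C) ≤ 9 employees — met.
(D) receipts ≤ $200,000 — holds.
(E) veteran — holds.
(i) = T AND T AND T AND T AND T = true.
(ii) no delinquency — not satisfied.
(iii) not (state-registered) — not met.
(a): T OR F OR F → true.
(A) Schedule C activity — satisfied.
(B) in enterprise zone — met.
(i) = T AND T = true.
(ii) has storefront — met.
(b) = T OR T = true.
(c) not (nonprofit) — holds.
So (2) is satisfied (T AND T AND T).
Overall = F OR T = true.

Yes — exempt.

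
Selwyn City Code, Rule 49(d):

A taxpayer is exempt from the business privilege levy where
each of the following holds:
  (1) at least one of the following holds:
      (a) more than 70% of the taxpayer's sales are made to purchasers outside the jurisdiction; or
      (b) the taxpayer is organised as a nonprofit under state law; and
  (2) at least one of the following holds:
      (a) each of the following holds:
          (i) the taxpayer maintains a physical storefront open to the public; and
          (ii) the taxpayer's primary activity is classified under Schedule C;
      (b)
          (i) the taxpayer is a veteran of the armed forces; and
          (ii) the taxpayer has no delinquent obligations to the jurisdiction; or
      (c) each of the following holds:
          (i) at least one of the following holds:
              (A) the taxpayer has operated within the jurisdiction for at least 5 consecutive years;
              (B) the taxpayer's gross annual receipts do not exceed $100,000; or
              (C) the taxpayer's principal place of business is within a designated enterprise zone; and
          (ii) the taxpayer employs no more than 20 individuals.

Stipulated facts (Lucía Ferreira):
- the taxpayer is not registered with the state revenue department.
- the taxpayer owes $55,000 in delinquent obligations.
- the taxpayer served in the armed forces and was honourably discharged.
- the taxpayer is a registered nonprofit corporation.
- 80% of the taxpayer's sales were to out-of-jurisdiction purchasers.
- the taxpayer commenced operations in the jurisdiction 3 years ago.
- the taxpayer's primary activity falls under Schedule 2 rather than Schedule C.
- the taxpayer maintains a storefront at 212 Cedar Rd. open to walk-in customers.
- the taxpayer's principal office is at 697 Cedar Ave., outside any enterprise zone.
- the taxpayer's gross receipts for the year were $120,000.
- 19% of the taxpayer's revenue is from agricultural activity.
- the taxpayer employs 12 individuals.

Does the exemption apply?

(a) >70% out-of-jur. sales — satisfied.
(b) nonprofit — holds.
So (1) is satisfied (T OR T).
(i) has storefront — holds.
(ii) Schedule C activity — not met.
(a): T AND F → false.
(i) veteran — met.
(ii) no delinquency — fails.
(b): T AND F → false.
(A) ≥ 5 yrs in jurisdiction — not met.
(B) receipts ≤ $100,000 — fails.
(C) in enterprise zone — not satisfied.
(i) = F OR F OR F = false.
(ii) ≤ 20 employees — satisfied.
So (c) is not satisfied (F AND T).
(2): F OR F OR F → false.
Overall: T AND F → false.

No — not exempt.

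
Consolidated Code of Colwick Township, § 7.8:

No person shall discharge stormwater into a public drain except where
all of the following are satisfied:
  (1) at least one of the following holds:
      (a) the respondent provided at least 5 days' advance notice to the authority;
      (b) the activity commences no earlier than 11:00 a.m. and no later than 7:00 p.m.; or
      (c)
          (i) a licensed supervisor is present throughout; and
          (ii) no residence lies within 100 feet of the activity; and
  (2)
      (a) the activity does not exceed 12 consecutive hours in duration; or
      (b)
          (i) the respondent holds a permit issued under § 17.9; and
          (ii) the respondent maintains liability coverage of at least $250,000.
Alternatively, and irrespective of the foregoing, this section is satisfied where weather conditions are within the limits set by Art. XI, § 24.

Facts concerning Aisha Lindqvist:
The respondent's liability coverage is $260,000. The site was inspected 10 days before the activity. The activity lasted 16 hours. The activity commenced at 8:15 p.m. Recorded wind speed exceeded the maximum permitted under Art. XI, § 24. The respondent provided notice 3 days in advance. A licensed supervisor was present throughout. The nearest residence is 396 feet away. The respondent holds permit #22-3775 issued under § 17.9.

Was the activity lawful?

Yes — lawful.

(a) ≥5 days' notice — fails.
(b) start within hours — not met.
(i) supervisor present — satisfied.
(ii) no residence in 100 ft — holds.
So (c) is satisfied (T AND T).
So (1) is satisfied (F OR F OR T).
(a) ≤ 12 hrs duration — not satisfied.
(i) holds permit — met.
(ii) coverage ≥ $250,000 — satisfied.
(b) = T AND T = true.
So (2) is satisfied (F OR T).
Overall: T AND T → true.
Exception (weather ok) — not satisfied.
Result: main true OR exception false → true.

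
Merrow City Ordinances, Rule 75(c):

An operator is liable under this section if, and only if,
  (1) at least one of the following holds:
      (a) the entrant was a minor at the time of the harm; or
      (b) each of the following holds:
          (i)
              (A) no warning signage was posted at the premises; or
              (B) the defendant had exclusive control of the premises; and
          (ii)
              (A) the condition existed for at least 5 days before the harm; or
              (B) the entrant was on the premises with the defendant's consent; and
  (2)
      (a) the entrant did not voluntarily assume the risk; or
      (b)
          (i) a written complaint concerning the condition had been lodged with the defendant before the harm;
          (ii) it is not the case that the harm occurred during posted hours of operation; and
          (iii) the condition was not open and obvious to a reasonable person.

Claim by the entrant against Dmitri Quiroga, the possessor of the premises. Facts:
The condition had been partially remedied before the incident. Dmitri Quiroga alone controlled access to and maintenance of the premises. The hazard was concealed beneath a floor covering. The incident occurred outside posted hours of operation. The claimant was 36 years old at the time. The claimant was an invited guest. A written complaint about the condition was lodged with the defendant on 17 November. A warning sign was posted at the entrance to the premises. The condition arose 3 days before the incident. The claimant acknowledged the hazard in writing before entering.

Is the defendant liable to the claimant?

Yes — liable.

(a) entrant a minor — not satisfied.
(A) no signage posted — not satisfied.
(B) exclusive control — met.
So (i) is satisfied (F OR T).
(A) condition ≥5 days old — not met.
(B) consent to enter — satisfied.
(ii) = F OR T = true.
So (b) is satisfied (T AND T).
(1): F OR T → true.
(a) no assumed risk — fails.
(i) complaint lodged — met.
(ii) not (during posted hours) — holds.
(iii) not open/obvious — satisfied.
(b) = T AND T AND T = true.
(2) = F OR T = true.
Overall: T AND T → true.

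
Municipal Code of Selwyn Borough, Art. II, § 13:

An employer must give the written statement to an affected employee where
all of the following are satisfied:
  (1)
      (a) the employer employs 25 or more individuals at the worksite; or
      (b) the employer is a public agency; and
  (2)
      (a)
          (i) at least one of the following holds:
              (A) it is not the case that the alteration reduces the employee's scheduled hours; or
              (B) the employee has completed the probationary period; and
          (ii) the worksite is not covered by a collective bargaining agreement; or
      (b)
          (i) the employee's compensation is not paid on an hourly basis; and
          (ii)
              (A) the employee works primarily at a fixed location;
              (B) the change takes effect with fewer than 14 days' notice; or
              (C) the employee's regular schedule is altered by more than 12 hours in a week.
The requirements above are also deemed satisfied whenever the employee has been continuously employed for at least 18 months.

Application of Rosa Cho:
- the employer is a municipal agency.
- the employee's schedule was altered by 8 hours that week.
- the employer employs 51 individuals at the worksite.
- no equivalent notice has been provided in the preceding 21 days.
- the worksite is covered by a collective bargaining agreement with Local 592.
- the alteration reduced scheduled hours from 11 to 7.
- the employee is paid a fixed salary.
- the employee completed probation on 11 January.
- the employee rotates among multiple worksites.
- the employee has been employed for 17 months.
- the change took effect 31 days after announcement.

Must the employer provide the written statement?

No — not required.

(a) ≥ 25 at site — satisfied.
(b) public agency — holds.
So (1) is satisfied (T OR T).
(A) not (hours reduced) — not satisfied.
(B) past probation — holds.
So (i) is satisfied (F OR T).
(ii) no CBA — not met.
(a) = T AND F = false.
(i) not (hourly-paid) — holds.
(A) fixed location — not met.
(B) < 14 days' notice — not met.
(C) schedule shift > 12h — not satisfied.
So (ii) is not satisfied (F OR F OR F).
(b): T AND F → false.
(2): F OR F → false.
Overall: T AND F → false.
Exception (tenure ≥ 18 mo.) — not satisfied.
Result: main false OR exception false → false.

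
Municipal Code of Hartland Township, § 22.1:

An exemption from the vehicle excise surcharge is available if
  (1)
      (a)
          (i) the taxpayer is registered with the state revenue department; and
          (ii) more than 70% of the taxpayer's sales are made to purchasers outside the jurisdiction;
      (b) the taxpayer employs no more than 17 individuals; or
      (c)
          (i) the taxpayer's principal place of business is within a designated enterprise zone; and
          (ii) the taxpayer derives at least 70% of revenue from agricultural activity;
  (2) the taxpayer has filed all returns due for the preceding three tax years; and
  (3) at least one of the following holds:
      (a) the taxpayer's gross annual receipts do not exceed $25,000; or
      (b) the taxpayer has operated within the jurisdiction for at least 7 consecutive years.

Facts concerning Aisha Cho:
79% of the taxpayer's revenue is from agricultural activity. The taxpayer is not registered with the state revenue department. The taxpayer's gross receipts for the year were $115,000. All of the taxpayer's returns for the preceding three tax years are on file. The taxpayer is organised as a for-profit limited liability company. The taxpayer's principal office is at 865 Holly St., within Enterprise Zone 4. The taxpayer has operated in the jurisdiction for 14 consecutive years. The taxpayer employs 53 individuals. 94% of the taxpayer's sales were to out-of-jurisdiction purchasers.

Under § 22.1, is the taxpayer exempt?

(i) state-registered — not satisfied.
(ii) >70% out-of-jur. sales — met.
So (a) is not satisfied (F AND T).
(b) ≤ 17 employees — not satisfied.
(i) in enterprise zone — satisfied.
(ii) ≥70% agricultural — satisfied.
(c) = T AND T = true.
(1): F OR F OR T → true.
(2) returns current — satisfied.
(a) receipts ≤ $25,000 — fails.
(b) ≥ 7 yrs in jurisdiction — holds.
So (3) is satisfied (F OR T).
Overall = T AND T AND T = true.

Yes — exempt.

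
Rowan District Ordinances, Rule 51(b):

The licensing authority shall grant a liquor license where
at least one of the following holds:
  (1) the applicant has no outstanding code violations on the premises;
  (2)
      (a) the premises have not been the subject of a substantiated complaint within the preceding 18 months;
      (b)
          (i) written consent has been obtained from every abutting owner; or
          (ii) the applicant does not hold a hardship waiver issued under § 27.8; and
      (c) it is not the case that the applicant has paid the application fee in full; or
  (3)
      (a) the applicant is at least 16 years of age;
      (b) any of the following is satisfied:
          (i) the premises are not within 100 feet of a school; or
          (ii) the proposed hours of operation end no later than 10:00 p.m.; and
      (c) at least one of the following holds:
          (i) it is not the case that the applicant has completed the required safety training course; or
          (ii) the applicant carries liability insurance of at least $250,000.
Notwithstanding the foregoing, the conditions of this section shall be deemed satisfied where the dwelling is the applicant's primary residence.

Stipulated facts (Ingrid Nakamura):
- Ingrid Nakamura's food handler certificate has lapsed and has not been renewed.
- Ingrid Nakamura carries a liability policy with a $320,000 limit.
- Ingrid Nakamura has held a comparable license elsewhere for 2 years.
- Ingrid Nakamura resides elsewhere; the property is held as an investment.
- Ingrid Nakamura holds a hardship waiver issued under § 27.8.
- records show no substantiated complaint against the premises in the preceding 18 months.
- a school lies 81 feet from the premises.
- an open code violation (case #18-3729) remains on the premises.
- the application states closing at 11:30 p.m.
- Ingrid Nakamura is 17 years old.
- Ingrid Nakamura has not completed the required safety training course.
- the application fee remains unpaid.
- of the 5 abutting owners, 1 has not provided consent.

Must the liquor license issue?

No — denied.

(1) no code violations — not met.
(a) no complaint in 18 mo. — satisfied.
(i) all abutters consent — not satisfied.
(ii) not (hardship waiver) — not satisfied.
(b) = F OR F = false.
(c) not (fee paid) — satisfied.
So (2) is not satisfied (T AND F AND T).
(a) age ≥ 16 — met.
(i) ≥100 ft from school — not met.
(ii) closes by 10 p.m. — not met.
So (b) is not satisfied (F OR F).
(i) not (safety training) — holds.
(ii) insurance ≥ $250,000 — satisfied.
(c) = T OR T = true.
So (3) is not satisfied (T AND F AND T).
So Overall is not satisfied (F OR F OR F).
Exception (primary residence) — not satisfied.
Result: main false OR exception false → false.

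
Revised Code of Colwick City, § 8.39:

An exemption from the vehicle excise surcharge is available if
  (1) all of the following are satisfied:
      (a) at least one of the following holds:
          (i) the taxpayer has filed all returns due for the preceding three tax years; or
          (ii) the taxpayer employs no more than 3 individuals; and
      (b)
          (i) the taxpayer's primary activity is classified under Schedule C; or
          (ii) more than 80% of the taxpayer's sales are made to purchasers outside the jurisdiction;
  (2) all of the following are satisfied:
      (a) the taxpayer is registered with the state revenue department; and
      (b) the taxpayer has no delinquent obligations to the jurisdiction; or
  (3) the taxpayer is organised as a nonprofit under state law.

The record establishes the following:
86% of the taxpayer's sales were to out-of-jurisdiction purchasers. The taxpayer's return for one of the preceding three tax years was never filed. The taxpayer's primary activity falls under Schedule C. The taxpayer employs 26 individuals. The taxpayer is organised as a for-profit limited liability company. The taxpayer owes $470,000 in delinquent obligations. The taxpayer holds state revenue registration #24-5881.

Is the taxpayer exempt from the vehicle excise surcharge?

(i) returns current — fails.
(ii) ≤ 3 employees — fails.
(a): F OR F → false.
(i) Schedule C activity — satisfied.
(ii) >80% out-of-jur. sales — satisfied.
(b) = T OR T = true.
(1): F AND T → false.
(a) state-registered — satisfied.
(b) no delinquency — not met.
(2) = T AND F = false.
(3) nonprofit — not satisfied.
So Overall is not satisfied (F OR F OR F).

No — not exempt.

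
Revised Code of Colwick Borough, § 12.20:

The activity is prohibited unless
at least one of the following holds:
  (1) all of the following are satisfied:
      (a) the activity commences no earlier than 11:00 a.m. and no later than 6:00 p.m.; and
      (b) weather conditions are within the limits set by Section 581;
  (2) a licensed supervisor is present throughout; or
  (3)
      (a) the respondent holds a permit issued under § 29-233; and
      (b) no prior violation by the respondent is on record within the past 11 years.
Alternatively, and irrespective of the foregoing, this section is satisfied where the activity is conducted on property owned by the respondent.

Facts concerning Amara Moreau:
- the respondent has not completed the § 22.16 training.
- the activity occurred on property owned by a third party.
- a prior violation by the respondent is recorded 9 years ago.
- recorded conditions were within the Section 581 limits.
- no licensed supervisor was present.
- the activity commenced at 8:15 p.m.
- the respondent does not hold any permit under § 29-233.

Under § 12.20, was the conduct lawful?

No — unlawful.

(a) start within hours — not met.
(b) weather ok — satisfied.
So (1) is not satisfied (F AND T).
(2) supervisor present — fails.
(a) holds permit — fails.
(b) no prior violation — fails.
(3) = F AND F = false.
Overall = F OR F OR F = false.
Exception (own property) — not satisfied.
Result: main false OR exception false → false.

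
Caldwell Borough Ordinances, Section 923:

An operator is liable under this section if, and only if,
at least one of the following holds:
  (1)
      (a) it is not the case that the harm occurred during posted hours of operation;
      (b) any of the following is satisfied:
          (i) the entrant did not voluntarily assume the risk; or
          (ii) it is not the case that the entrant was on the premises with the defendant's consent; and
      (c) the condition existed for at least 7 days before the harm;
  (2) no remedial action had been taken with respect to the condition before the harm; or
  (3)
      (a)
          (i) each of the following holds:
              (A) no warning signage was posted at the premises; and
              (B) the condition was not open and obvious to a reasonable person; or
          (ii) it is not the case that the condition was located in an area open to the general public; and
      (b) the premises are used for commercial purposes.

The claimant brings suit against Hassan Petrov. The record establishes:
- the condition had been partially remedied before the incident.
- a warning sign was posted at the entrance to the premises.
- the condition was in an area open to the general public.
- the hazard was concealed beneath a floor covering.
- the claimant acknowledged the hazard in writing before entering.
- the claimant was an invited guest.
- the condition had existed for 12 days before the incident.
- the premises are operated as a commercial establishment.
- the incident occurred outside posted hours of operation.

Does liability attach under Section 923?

(a) not (during posted hours) — holds.
(i) no assumed risk — fails.
(ii) not (consent to enter) — not met.
(b): F OR F → false.
(c) condition ≥7 days old — holds.
(1): T AND F AND T → false.
(2) no remedial action — fails.
(A) no signage posted — not satisfied.
(B) not open/obvious — holds.
(i) = F AND T = false.
(ii) not (public area) — not met.
(a) = F OR F = false.
(b) commercial use — met.
(3): F AND T → false.
Overall: F OR F OR F → false.

No — not liable.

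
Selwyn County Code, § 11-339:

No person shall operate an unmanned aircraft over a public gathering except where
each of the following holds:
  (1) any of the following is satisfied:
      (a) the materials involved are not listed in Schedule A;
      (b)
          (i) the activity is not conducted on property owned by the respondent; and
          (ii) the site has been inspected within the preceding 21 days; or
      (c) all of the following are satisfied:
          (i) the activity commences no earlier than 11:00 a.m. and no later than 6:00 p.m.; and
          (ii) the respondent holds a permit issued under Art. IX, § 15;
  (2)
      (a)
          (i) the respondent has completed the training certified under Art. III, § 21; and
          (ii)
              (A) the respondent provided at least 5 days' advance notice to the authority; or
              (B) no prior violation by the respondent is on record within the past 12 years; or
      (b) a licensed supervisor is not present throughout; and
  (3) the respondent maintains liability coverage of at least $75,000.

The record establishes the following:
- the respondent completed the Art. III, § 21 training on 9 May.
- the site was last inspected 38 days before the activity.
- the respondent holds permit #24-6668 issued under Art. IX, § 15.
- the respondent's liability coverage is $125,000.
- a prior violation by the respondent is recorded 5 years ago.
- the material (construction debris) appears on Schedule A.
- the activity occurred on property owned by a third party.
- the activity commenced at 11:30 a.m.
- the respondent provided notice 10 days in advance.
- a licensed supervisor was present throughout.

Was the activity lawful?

(a) not (Schedule A material) — fails.
(i) not (own property) — satisfied.
(ii) site inspected — fails.
So (b) is not satisfied (T AND F).
(i) start within hours — satisfied.
(ii) holds permit — holds.
(c) = T AND T = true.
(1): F OR F OR T → true.
(i) training certified — met.
(A) ≥5 days' notice — satisfied.
(B) no prior violation — fails.
(ii): T OR F → true.
(a) = T AND T = true.
(b) not (supervisor present) — fails.
(2) = T OR F = true.
(3) coverage ≥ $75,000 — met.
Overall = T AND T AND T = true.

Yes — lawful.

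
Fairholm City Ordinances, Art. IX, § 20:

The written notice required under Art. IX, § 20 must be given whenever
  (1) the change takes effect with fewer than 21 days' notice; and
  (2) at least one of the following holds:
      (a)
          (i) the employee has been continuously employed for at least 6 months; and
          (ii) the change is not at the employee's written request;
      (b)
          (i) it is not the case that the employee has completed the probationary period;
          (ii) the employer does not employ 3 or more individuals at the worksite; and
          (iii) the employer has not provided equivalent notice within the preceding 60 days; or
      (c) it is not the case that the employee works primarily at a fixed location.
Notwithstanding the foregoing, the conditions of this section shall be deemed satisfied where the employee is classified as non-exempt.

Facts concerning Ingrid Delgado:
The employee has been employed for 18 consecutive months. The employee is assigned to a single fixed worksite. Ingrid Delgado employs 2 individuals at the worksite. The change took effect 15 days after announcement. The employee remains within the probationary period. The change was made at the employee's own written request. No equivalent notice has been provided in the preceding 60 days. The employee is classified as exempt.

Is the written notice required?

Yes — required.

(1) < 21 days' notice — satisfied.
(i) tenure ≥ 6 mo. — holds.
(ii) not employee-requested — not satisfied.
(a): T AND F → false.
(i) not (past probation) — holds.
(ii) not (≥ 3 at site) — met.
(iii) no recent notice — met.
(b): T AND T AND T → true.
(c) not (fixed location) — fails.
So (2) is satisfied (F OR T OR F).
Overall = T AND T = true.
Exception (non-exempt) — not satisfied.
Result: main true OR exception false → true.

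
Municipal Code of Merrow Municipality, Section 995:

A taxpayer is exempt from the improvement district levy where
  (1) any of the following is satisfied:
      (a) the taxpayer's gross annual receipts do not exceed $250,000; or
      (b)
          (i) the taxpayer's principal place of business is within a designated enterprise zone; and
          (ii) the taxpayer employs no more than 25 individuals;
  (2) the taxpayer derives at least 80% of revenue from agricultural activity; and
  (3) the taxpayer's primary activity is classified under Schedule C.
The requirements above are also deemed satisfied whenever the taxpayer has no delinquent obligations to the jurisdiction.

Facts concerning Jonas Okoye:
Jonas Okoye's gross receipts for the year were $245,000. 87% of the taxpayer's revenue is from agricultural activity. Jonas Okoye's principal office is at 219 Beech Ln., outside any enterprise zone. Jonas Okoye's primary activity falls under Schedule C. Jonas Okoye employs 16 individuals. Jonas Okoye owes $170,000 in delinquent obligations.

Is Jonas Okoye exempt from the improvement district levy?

Yes — exempt.

(a) receipts ≤ $250,000 — met.
(i) in enterprise zone — not met.
(ii) ≤ 25 employees — satisfied.
(b) = F AND T = false.
So (1) is satisfied (T OR F).
(2) ≥80% agricultural — holds.
(3) Schedule C activity — met.
Overall: T AND T AND T → true.
Exception (no delinquency) — not satisfied.
Result: main true OR exception false → true.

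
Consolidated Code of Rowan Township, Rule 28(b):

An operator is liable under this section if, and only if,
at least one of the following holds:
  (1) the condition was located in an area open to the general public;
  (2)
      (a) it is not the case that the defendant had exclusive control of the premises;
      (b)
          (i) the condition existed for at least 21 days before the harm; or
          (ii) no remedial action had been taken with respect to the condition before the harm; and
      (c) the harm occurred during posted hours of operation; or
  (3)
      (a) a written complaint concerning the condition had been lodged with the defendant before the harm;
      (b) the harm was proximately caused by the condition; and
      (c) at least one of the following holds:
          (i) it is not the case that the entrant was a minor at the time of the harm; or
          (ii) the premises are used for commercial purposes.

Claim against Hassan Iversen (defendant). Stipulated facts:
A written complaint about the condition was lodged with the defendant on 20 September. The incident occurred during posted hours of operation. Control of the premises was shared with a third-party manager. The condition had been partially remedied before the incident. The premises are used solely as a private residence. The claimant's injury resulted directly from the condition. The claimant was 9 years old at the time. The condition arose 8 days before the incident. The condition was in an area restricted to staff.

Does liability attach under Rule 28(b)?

(1) public area — not met.
(a) not (exclusive control) — satisfied.
(i) condition ≥21 days old — not satisfied.
(ii) no remedial action — not satisfied.
(b): F OR F → false.
(c) during posted hours — met.
(2) = T AND F AND T = false.
(a) complaint lodged — satisfied.
(b) proximate cause — satisfied.
(i) not (entrant a minor) — fails.
(ii) commercial use — not met.
So (c) is not satisfied (F OR F).
So (3) is not satisfied (T AND T AND F).
So Overall is not satisfied (F OR F OR F).

No — not liable.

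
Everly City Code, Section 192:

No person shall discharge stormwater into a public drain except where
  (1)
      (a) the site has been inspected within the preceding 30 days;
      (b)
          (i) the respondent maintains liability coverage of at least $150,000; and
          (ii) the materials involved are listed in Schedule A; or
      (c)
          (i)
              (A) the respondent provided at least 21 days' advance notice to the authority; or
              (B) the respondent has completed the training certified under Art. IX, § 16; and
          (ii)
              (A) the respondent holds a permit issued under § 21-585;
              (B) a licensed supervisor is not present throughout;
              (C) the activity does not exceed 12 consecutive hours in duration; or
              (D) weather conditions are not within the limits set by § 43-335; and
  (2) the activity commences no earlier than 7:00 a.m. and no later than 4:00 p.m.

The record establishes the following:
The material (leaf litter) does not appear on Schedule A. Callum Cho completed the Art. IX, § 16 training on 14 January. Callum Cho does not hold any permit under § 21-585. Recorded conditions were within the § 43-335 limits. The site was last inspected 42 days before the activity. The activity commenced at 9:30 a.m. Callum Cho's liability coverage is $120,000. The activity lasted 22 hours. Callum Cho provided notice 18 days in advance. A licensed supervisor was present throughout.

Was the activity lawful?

No — unlawful.

(a) site inspected — not met.
(i) coverage ≥ $150,000 — not met.
(ii) Schedule A material — fails.
(b): F AND F → false.
(A) ≥21 days' notice — fails.
(B) training certified — satisfied.
(i) = F OR T = true.
(A) holds permit — fails.
(B) not (supervisor present) — fails.
(C) ≤ 12 hrs duration — not met.
(D) not (weather ok) — not met.
(ii): F OR F OR F OR F → false.
(c): T AND F → false.
So (1) is not satisfied (F OR F OR F).
(2) start within hours — holds.
Overall: F AND T → false.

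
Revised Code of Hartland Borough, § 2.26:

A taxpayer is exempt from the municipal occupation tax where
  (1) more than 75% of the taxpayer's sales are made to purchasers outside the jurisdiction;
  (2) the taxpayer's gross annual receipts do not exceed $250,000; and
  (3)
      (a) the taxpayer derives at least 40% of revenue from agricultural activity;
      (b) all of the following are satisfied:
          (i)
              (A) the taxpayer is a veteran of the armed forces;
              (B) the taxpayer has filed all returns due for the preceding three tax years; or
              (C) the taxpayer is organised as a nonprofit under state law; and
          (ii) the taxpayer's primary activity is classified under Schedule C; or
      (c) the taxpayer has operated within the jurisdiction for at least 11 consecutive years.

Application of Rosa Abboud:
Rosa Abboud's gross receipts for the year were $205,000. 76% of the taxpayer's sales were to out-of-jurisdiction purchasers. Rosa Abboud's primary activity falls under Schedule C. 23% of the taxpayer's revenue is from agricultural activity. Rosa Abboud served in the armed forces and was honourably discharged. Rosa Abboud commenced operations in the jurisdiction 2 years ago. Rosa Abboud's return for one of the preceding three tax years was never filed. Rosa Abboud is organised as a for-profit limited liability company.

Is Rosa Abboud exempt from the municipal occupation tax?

(1) >75% out-of-jur. sales — met.
(2) receipts ≤ $250,000 — satisfied.
(a) ≥40% agricultural — not met.
(A) veteran — met.
(B) returns current — fails.
(C) nonprofit — not met.
So (i) is satisfied (T OR F OR F).
(ii) Schedule C activity — satisfied.
(b) = T AND T = true.
(c) ≥ 11 yrs in jurisdiction — fails.
(3) = F OR T OR F = true.
So Overall is satisfied (T AND T AND T).

Yes — exempt.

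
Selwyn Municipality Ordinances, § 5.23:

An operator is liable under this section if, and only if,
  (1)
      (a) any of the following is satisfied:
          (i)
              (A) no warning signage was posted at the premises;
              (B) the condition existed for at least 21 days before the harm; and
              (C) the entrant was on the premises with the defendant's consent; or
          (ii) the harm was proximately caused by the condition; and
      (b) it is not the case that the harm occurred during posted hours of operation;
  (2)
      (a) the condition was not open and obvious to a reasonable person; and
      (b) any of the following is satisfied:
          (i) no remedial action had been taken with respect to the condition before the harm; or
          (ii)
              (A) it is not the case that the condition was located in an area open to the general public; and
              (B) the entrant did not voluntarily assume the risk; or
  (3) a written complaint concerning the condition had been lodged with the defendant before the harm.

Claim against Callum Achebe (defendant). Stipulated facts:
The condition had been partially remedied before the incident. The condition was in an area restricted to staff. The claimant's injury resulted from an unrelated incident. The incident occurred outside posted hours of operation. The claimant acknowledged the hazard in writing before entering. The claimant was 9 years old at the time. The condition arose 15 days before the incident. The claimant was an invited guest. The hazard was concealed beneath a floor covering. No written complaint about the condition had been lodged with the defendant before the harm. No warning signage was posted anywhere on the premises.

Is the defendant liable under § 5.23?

No — not liable.

(A) no signage posted — holds.
(B) condition ≥21 days old — not satisfied.
(C) consent to enter — satisfied.
(i): T AND F AND T → false.
(ii) proximate cause — not satisfied.
(a) = F OR F = false.
(b) not (during posted hours) — satisfied.
So (1) is not satisfied (F AND T).
(a) not open/obvious — holds.
(i) no remedial action — fails.
(A) not (public area) — met.
(B) no assumed risk — not satisfied.
(ii) = T AND F = false.
(b): F OR F → false.
(2) = T AND F = false.
(3) complaint lodged — not met.
So Overall is not satisfied (F OR F OR F).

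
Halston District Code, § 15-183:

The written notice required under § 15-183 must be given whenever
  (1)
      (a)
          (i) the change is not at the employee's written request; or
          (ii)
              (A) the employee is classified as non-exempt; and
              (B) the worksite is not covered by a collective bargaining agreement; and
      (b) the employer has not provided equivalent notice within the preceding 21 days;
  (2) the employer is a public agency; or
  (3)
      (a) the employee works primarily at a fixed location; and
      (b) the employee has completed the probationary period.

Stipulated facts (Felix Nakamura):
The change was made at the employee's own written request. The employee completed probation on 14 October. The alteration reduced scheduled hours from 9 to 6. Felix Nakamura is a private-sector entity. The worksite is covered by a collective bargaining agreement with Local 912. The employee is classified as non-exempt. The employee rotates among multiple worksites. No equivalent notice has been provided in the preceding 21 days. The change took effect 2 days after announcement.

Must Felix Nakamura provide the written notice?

(i) not employee-requested — fails.
(A) non-exempt — holds.
(B) no CBA — fails.
(ii): T AND F → false.
(a) = F OR F = false.
(b) no recent notice — satisfied.
(1) = F AND T = false.
(2) public agency — fails.
(a) fixed location — not satisfied.
(b) past probation — met.
So (3) is not satisfied (F AND T).
Overall: F OR F OR F → false.

No — not required.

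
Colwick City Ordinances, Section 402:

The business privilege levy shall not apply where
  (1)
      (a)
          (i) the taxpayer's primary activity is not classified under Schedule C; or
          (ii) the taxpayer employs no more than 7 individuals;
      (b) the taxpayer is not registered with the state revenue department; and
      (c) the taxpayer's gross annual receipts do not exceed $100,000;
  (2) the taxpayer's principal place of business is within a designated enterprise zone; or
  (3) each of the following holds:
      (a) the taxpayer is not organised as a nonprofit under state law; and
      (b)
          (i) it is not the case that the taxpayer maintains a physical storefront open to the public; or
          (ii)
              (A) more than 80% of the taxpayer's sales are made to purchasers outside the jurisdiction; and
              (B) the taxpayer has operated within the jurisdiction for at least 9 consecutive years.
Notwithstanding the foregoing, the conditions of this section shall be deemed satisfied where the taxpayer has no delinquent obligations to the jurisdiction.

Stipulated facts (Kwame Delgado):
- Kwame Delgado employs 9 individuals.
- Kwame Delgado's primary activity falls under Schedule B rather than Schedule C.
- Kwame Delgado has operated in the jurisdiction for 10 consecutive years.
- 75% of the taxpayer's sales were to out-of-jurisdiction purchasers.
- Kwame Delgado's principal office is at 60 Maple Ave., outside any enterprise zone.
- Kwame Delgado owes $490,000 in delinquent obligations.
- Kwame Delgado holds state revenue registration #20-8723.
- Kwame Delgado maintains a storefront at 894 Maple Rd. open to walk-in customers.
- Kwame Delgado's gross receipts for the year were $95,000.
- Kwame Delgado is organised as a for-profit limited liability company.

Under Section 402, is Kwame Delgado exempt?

(i) not (Schedule C activity) — satisfied.
(ii) ≤ 7 employees — fails.
So (a) is satisfied (T OR F).
(b) not (state-registered) — not met.
(c) receipts ≤ $100,000 — met.
So (1) is not satisfied (T AND F AND T).
(2) in enterprise zone — not met.
(a) not (nonprofit) — holds.
(i) not (has storefront) — fails.
(A) >80% out-of-jur. sales — not satisfied.
(B) ≥ 9 yrs in jurisdiction — met.
So (ii) is not satisfied (F AND T).
(b) = F OR F = false.
(3): T AND F → false.
Overall = F OR F OR F = false.
Exception (no delinquency) — not satisfied.
Result: main false OR exception false → false.

No — not exempt.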